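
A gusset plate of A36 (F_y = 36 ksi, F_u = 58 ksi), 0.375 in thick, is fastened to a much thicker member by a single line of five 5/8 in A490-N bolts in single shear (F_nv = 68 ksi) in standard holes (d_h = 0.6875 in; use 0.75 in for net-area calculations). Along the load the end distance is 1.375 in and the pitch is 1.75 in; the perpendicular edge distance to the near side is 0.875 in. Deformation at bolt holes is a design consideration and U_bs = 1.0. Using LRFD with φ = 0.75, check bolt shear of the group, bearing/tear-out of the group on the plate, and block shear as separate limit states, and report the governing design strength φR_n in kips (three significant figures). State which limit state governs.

Bolt shear: A_b = π·0.625²/4 = 0.3068 in²; R_n = 68 × 0.3068 × 5 × 1 = 104.3 kips → 0.75 × 104.3 = 78.2 kips.
Bearing: edge l_c = 1.031, r_n = 26.92 kips; interior l_c = 1.062, r_n = 27.73 kips; R_n = 26.92 + 4·27.73 = 137.8 kips → 103 kips.
Block shear: A_gv = 3.141, A_nv = 1.875, A_nt = 0.1875 in²; R_n = min(0.6F_uA_nv, 0.6F_yA_gv) + U_bs·F_u·A_nt = 76.12 kips → 57.1 kips.
Block shear governs: 57.1 kips.

57.1 kips (block shear governs)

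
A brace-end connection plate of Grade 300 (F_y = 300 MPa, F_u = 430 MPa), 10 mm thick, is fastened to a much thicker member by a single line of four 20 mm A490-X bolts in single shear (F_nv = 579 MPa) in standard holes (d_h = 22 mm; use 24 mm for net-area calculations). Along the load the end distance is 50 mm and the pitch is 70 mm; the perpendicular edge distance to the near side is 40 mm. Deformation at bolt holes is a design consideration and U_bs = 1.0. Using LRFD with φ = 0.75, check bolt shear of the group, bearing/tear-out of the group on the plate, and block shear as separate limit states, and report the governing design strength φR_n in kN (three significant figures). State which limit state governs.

Bolt shear: A_b = π·20²/4 = 314.2 mm²; R_n = 579 × 314.2 × 4 × 1 / 1000 = 727.6 kN → 0.75 × 727.6 = 546 kN.
Bearing: edge l_c = 39, r_n = 201.2 kN; interior l_c = 48, r_n = 206.4 kN; R_n = 201.2 + 3·206.4 = 820.4 kN → 615 kN.
Block shear: A_gv = 2600, A_nv = 1760, A_nt = 280 mm²; R_n = min(0.6F_uA_nv, 0.6F_yA_gv) + U_bs·F_u·A_nt = 574.5 kN → 431 kN.
Block shear governs: 431 kN.

431 kN (block shear governs)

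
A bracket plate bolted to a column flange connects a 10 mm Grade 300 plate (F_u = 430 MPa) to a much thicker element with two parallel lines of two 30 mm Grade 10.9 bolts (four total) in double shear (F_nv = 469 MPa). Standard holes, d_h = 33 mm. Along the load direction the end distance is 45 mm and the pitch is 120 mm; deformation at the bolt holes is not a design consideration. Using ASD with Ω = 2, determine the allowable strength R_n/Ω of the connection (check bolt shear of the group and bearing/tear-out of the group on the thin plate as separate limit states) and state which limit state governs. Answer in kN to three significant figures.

Bolt shear: A_b = π·30²/4 = 706.9 mm²; R_n = 469 × 706.9 × 4 × 2 / 1000 = 2652 kN → 2652 / 2 = 1330 kN.
Bearing (1.5 l_c t F_u ≤ 3.0 d t F_u): upper limit = 3.0·30·10·430 / 1000 = 387 kN.
  Edge l_c = 45 − 33/2 = 28.5 → r_n = 183.8 kN; interior l_c = 120 − 33 = 87 → r_n = 387 kN.
  R_n,bearing = 2·183.8 + 2·387 = 1142 kN → 1142 / 2 = 571 kN.
Bearing governs: 571 kN.

571 kN (bearing governs)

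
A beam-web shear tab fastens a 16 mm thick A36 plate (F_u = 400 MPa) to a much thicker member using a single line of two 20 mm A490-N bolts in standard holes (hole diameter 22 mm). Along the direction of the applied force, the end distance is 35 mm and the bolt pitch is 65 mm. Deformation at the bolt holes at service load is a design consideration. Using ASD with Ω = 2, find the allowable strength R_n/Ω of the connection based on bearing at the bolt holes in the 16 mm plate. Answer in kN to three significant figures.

246 kN

Per bolt r_n = 1.2 l_c t F_u ≤ 2.4 d t F_u; upper limit = 2.4 × 20 × 16 × 400 / 1000 = 307.2 kN.
Edge bolt: l_c = 35 − 22/2 = 24 mm → 1.2 × 24 × 16 × 400 / 1000 = 184.3 → r_n = 184.3 kN.
Interior bolts: l_c = 65 − 22 = 43 mm → 1.2 × 43 × 16 × 400 / 1000 = 330.2 → r_n = 307.2 kN.
R_n = 1 × 184.3 + 1 × 307.2 = 491.5 kN.
Allowable strength R_n/Ω = 491.5 / 2 = 246 kN.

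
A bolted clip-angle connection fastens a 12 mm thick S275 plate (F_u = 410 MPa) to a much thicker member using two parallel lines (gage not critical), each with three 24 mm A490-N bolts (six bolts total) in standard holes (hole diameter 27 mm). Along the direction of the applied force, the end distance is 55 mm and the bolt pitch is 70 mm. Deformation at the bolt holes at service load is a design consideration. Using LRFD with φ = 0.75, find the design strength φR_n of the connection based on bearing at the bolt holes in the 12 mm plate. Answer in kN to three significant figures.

1130 kN

Per bolt r_n = 1.2 l_c t F_u ≤ 2.4 d t F_u; upper limit = 2.4 × 24 × 12 × 410 / 1000 = 283.4 kN.
Edge bolt: l_c = 55 − 27/2 = 41.5 mm → 1.2 × 41.5 × 12 × 410 / 1000 = 245 → r_n = 245 kN.
Interior bolts: l_c = 70 − 27 = 43 mm → 1.2 × 43 × 12 × 410 / 1000 = 253.9 → r_n = 253.9 kN.
R_n = 2 × 245 + 4 × 253.9 = 1506 kN.
Design strength φR_n = 0.75 × 1506 = 1130 kN.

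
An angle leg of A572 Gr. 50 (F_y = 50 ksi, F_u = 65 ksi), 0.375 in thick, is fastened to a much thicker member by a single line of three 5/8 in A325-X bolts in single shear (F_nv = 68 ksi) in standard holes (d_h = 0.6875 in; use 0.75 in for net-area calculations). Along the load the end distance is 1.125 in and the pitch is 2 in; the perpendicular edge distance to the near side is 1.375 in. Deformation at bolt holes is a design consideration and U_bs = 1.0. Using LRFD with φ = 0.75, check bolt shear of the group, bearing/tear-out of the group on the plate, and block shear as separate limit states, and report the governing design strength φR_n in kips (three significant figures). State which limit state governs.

Bolt shear: A_b = π·0.625²/4 = 0.3068 in²; R_n = 68 × 0.3068 × 3 × 1 = 62.59 kips → 0.75 × 62.59 = 46.9 kips.
Bearing: edge l_c = 0.7812, r_n = 22.85 kips; interior l_c = 1.312, r_n = 36.56 kips; R_n = 22.85 + 2·36.56 = 95.98 kips → 72 kips.
Block shear: A_gv = 1.922, A_nv = 1.219, A_nt = 0.375 in²; R_n = min(0.6F_uA_nv, 0.6F_yA_gv) + U_bs·F_u·A_nt = 71.91 kips → 53.9 kips.
Bolt shear governs: 46.9 kips.

46.9 kips (bolt shear governs)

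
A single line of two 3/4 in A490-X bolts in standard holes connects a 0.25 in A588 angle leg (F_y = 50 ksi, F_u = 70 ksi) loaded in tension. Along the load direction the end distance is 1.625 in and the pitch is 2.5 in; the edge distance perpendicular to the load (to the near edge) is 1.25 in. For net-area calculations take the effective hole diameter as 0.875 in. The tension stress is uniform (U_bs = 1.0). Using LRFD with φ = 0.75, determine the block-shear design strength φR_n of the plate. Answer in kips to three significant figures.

Shear plane L_v = 1.625 + 1·2.5 = 4.125 in; A_gv = 4.125 × 0.25 = 1.031 in².
A_nv = (4.125 − 1.5·0.875) × 0.25 = 0.7031 in².
A_nt = (1.25 − 0.5·0.875) × 0.25 = 0.2031 in².
0.6 F_u A_nv = 29.53 kips; 0.6 F_y A_gv = 30.94 kips → shear rupture governs the shear term.
R_n = 29.53 + 1.0 × 70 × 0.2031 = 43.75 kips.
Design strength φR_n = 0.75 × 43.75 = 32.8 kips.

32.8 kips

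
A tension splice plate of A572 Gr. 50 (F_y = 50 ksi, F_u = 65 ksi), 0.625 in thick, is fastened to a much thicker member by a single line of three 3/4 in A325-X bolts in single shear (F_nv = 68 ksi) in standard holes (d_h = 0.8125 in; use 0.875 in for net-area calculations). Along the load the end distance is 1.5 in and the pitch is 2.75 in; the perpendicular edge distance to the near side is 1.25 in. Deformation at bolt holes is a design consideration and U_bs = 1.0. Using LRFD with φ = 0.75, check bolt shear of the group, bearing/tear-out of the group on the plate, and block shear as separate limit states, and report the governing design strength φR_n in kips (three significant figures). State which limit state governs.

67.6 kips (bolt shear governs)

Bolt shear: A_b = π·0.75²/4 = 0.4418 in²; R_n = 68 × 0.4418 × 3 × 1 = 90.12 kips → 0.75 × 90.12 = 67.6 kips.
Bearing: edge l_c = 1.094, r_n = 53.32 kips; interior l_c = 1.938, r_n = 73.12 kips; R_n = 53.32 + 2·73.12 = 199.6 kips → 150 kips.
Block shear: A_gv = 4.375, A_nv = 3.008, A_nt = 0.5078 in²; R_n = min(0.6F_uA_nv, 0.6F_yA_gv) + U_bs·F_u·A_nt = 150.3 kips → 113 kips.
Bolt shear governs: 67.6 kips.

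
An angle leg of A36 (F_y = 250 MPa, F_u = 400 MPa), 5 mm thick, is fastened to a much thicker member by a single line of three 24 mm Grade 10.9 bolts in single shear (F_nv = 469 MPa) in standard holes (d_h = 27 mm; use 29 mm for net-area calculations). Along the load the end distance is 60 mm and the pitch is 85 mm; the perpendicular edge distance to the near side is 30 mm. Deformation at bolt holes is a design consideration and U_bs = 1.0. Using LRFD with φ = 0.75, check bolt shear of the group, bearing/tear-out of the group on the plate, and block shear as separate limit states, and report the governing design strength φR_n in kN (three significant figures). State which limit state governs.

Bolt shear: A_b = π·24²/4 = 452.4 mm²; R_n = 469 × 452.4 × 3 × 1 / 1000 = 636.5 kN → 0.75 × 636.5 = 477 kN.
Bearing: edge l_c = 46.5, r_n = 111.6 kN; interior l_c = 58, r_n = 115.2 kN; R_n = 111.6 + 2·115.2 = 342 kN → 256 kN.
Block shear: A_gv = 1150, A_nv = 787.5, A_nt = 77.5 mm²; R_n = min(0.6F_uA_nv, 0.6F_yA_gv) + U_bs·F_u·A_nt = 203.5 kN → 153 kN.
Block shear governs: 153 kN.

153 kN (block shear governs)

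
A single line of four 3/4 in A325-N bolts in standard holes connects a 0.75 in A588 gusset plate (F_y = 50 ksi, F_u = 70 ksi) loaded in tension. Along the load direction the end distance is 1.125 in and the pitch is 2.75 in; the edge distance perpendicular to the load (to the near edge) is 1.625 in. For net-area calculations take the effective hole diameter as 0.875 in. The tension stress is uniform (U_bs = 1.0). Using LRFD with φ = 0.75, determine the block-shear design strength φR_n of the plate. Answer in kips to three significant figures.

196 kips

Shear plane L_v = 1.125 + 3·2.75 = 9.375 in; A_gv = 9.375 × 0.75 = 7.031 in².
A_nv = (9.375 − 3.5·0.875) × 0.75 = 4.734 in².
A_nt = (1.625 − 0.5·0.875) × 0.75 = 0.8906 in².
0.6 F_u A_nv = 198.8 kips; 0.6 F_y A_gv = 210.9 kips → shear rupture governs the shear term.
R_n = 198.8 + 1.0 × 70 × 0.8906 = 261.2 kips.
Design strength φR_n = 0.75 × 261.2 = 196 kips.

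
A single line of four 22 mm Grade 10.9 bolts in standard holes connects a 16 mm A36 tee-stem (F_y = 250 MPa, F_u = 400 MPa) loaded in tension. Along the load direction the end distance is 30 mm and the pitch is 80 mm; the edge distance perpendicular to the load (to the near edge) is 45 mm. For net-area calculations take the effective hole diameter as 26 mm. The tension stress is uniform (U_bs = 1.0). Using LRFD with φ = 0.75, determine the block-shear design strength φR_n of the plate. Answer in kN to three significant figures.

640 kN

Shear plane L_v = 30 + 3·80 = 270 mm; A_gv = 270 × 16 = 4320 mm².
A_nv = (270 − 3.5·26) × 16 = 2864 mm².
A_nt = (45 − 0.5·26) × 16 = 512 mm².
0.6 F_u A_nv = 687.4 kN; 0.6 F_y A_gv = 648 kN → shear yielding governs the shear term.
R_n = 648 + 1.0 × 400 × 512 / 1000 = 852.8 kN.
Design strength φR_n = 0.75 × 852.8 = 640 kN.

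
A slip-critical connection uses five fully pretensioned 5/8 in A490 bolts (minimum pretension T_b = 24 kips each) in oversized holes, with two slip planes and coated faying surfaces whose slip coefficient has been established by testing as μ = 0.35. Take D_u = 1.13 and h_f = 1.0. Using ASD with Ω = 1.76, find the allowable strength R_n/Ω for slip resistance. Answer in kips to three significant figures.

R_n = μ · D_u · h_f · T_b · n_s · n_b = 0.35 × 1.13 × 1.0 × 24 × 2 × 5 = 94.92 kips.
Allowable strength R_n/Ω = 94.92 / 1.76 = 53.9 kips.

53.9 kips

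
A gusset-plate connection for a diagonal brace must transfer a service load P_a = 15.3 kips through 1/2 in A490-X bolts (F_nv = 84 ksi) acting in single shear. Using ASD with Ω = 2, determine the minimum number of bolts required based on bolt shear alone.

A_b = π·0.5²/4 = 0.1963 in².
Per-bolt allowable strength R_n/Ω = 84 × 0.1963 × 1 / 2 = 8.247 kips.
n ≥ 15.3 / 8.247 = 1.855 → use 2 bolts.

2 bolts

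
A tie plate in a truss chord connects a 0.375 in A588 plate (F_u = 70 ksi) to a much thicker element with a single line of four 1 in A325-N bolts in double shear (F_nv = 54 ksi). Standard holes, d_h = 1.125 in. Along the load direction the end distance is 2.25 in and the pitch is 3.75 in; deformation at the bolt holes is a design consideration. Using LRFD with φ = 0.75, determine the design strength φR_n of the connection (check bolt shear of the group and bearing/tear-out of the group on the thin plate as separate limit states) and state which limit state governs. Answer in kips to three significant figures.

182 kips (bearing governs)

Bolt shear: A_b = π·1²/4 = 0.7854 in²; R_n = 54 × 0.7854 × 4 × 2 = 339.3 kips → 0.75 × 339.3 = 254 kips.
Bearing (1.2 l_c t F_u ≤ 2.4 d t F_u): upper limit = 2.4·1·0.375·70 = 63 kips.
  Edge l_c = 2.25 − 1.125/2 = 1.688 → r_n = 53.16 kips; interior l_c = 3.75 − 1.125 = 2.625 → r_n = 63 kips.
  R_n,bearing = 1·53.16 + 3·63 = 242.2 kips → 0.75 × 242.2 = 182 kips.
Bearing governs: 182 kips.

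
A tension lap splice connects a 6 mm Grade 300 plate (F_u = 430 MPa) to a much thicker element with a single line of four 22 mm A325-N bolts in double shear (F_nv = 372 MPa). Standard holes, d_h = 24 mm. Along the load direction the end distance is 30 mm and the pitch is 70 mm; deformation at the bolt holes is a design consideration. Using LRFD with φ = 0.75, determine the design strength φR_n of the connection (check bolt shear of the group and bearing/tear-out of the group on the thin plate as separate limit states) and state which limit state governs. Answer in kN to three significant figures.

Bolt shear: A_b = π·22²/4 = 380.1 mm²; R_n = 372 × 380.1 × 4 × 2 / 1000 = 1131 kN → 0.75 × 1131 = 848 kN.
Bearing (1.2 l_c t F_u ≤ 2.4 d t F_u): upper limit = 2.4·22·6·430 / 1000 = 136.2 kN.
  Edge l_c = 30 − 24/2 = 18 → r_n = 55.73 kN; interior l_c = 70 − 24 = 46 → r_n = 136.2 kN.
  R_n,bearing = 1·55.73 + 3·136.2 = 464.4 kN → 0.75 × 464.4 = 348 kN.
Bearing governs: 348 kN.

348 kN (bearing governs)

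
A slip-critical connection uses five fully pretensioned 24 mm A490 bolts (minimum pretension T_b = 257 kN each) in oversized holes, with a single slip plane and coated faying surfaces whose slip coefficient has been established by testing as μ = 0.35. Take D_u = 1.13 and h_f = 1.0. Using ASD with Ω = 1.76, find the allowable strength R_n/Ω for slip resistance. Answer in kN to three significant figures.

R_n = μ · D_u · h_f · T_b · n_s · n_b = 0.35 × 1.13 × 1.0 × 257 × 1 × 5 = 508.2 kN.
Allowable strength R_n/Ω = 508.2 / 1.76 = 289 kN.

289 kN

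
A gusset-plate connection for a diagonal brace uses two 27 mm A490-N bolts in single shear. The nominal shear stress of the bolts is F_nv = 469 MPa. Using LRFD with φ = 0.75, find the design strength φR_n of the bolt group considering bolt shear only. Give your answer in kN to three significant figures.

A_b = π × 27² / 4 = 572.6 mm².
R_n = F_nv · A_b · n · n_s = 469 × 572.6 × 2 × 1 / 1000 = 537.1 kN.
Design strength φR_n = 0.75 × 537.1 = 403 kN.

403 kN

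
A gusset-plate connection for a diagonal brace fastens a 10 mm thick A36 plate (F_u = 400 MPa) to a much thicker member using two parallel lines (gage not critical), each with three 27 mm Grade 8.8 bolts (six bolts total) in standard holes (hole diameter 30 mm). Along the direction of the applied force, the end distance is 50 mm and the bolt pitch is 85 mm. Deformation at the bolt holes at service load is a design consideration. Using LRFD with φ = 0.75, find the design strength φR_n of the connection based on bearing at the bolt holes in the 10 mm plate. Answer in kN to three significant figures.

Per bolt r_n = 1.2 l_c t F_u ≤ 2.4 d t F_u; upper limit = 2.4 × 27 × 10 × 400 / 1000 = 259.2 kN.
Edge bolt: l_c = 50 − 30/2 = 35 mm → 1.2 × 35 × 10 × 400 / 1000 = 168 → r_n = 168 kN.
Interior bolts: l_c = 85 − 30 = 55 mm → 1.2 × 55 × 10 × 400 / 1000 = 264 → r_n = 259.2 kN.
R_n = 2 × 168 + 4 × 259.2 = 1373 kN.
Design strength φR_n = 0.75 × 1373 = 1030 kN.

1030 kN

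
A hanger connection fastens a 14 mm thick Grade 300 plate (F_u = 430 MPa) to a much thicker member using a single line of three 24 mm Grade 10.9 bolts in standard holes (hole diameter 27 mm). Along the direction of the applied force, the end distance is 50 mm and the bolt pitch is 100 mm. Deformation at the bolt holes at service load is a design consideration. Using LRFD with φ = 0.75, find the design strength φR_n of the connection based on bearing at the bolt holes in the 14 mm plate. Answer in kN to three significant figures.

Per bolt r_n = 1.2 l_c t F_u ≤ 2.4 d t F_u; upper limit = 2.4 × 24 × 14 × 430 / 1000 = 346.8 kN.
Edge bolt: l_c = 50 − 27/2 = 36.5 mm → 1.2 × 36.5 × 14 × 430 / 1000 = 263.7 → r_n = 263.7 kN.
Interior bolts: l_c = 100 − 27 = 73 mm → 1.2 × 73 × 14 × 430 / 1000 = 527.4 → r_n = 346.8 kN.
R_n = 1 × 263.7 + 2 × 346.8 = 957.2 kN.
Design strength φR_n = 0.75 × 957.2 = 718 kN.

718 kN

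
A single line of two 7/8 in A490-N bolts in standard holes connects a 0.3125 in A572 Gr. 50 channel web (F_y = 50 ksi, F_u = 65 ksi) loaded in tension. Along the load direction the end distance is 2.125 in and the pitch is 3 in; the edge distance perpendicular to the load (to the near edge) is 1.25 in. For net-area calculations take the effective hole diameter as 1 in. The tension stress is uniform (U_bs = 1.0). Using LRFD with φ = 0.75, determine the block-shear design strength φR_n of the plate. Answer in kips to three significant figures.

44.6 kips

Shear plane L_v = 2.125 + 1·3 = 5.125 in; A_gv = 5.125 × 0.3125 = 1.602 in².
A_nv = (5.125 − 1.5·1) × 0.3125 = 1.133 in².
A_nt = (1.25 − 0.5·1) × 0.3125 = 0.2344 in².
0.6 F_u A_nv = 44.18 kips; 0.6 F_y A_gv = 48.05 kips → shear rupture governs the shear term.
R_n = 44.18 + 1.0 × 65 × 0.2344 = 59.41 kips.
Design strength φR_n = 0.75 × 59.41 = 44.6 kips.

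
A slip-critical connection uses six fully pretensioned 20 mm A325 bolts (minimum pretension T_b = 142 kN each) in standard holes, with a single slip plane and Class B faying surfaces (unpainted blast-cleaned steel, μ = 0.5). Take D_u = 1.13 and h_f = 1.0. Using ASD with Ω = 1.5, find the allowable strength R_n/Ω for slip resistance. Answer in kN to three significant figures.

321 kN

R_n = μ · D_u · h_f · T_b · n_s · n_b = 0.5 × 1.13 × 1.0 × 142 × 1 × 6 = 481.4 kN.
Allowable strength R_n/Ω = 481.4 / 1.5 = 321 kN.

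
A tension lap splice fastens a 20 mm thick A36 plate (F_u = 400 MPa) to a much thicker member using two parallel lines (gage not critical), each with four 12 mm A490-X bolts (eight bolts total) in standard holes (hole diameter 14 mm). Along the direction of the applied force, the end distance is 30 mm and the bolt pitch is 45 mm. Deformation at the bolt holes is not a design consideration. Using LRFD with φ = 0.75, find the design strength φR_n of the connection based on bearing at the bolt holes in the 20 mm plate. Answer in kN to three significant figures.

1710 kN

Per bolt r_n = 1.5 l_c t F_u ≤ 3.0 d t F_u; upper limit = 3.0 × 12 × 20 × 400 / 1000 = 288 kN.
Edge bolt: l_c = 30 − 14/2 = 23 mm → 1.5 × 23 × 20 × 400 / 1000 = 276 → r_n = 276 kN.
Interior bolts: l_c = 45 − 14 = 31 mm → 1.5 × 31 × 20 × 400 / 1000 = 372 → r_n = 288 kN.
R_n = 2 × 276 + 6 × 288 = 2280 kN.
Design strength φR_n = 0.75 × 2280 = 1710 kN.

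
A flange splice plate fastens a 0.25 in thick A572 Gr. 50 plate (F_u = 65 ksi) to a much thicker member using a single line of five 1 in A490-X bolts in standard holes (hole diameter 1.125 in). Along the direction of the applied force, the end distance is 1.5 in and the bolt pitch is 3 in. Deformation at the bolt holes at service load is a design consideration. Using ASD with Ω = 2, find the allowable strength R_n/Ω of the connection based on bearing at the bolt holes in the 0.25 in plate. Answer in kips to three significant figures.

Per bolt r_n = 1.2 l_c t F_u ≤ 2.4 d t F_u; upper limit = 2.4 × 1 × 0.25 × 65 = 39 kips.
Edge bolt: l_c = 1.5 − 1.125/2 = 0.9375 in → 1.2 × 0.9375 × 0.25 × 65 = 18.28 → r_n = 18.28 kips.
Interior bolts: l_c = 3 − 1.125 = 1.875 in → 1.2 × 1.875 × 0.25 × 65 = 36.56 → r_n = 36.56 kips.
R_n = 1 × 18.28 + 4 × 36.56 = 164.5 kips.
Allowable strength R_n/Ω = 164.5 / 2 = 82.3 kips.

82.3 kips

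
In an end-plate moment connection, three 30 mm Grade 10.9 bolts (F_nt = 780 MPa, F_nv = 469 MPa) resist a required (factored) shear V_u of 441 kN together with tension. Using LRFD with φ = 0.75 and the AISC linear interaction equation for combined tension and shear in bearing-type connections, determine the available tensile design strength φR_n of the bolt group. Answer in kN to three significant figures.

879 kN

A_b = π·30²/4 = 706.9 mm²; f_rv = 441 × 1000 / (3 × 706.9) = 208 MPa.
F'_nt = 1.3 F_nt − (F_nt / φF_nv) f_rv = 1.3·780 − (780/(0.75·469))·208 = 552.8 MPa, capped at F_nt → F'_nt = 552.8 MPa.
R_n = F'_nt · A_b · n = 552.8 × 706.9 × 3 / 1000 = 1172 kN.
Design strength φR_n = 0.75 × 1172 = 879 kN.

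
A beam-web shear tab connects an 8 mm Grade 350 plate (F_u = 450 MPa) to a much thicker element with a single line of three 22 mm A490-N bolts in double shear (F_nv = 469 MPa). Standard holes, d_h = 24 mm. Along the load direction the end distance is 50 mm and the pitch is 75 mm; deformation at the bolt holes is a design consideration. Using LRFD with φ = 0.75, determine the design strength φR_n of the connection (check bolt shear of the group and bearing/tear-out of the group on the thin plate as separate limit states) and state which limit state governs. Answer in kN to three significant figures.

Bolt shear: A_b = π·22²/4 = 380.1 mm²; R_n = 469 × 380.1 × 3 × 2 / 1000 = 1070 kN → 0.75 × 1070 = 802 kN.
Bearing (1.2 l_c t F_u ≤ 2.4 d t F_u): upper limit = 2.4·22·8·450 / 1000 = 190.1 kN.
  Edge l_c = 50 − 24/2 = 38 → r_n = 164.2 kN; interior l_c = 75 − 24 = 51 → r_n = 190.1 kN.
  R_n,bearing = 1·164.2 + 2·190.1 = 544.3 kN → 0.75 × 544.3 = 408 kN.
Bearing governs: 408 kN.

408 kN (bearing governs)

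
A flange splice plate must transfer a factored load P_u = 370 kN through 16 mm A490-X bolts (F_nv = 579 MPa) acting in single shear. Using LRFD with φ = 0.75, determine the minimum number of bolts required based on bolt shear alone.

5 bolts

A_b = π·16²/4 = 201.1 mm².
Per-bolt design strength φR_n = 0.75 × 579 × 201.1 × 1 / 1000 = 87.31 kN.
n ≥ 370 / 87.31 = 4.238 → use 5 bolts.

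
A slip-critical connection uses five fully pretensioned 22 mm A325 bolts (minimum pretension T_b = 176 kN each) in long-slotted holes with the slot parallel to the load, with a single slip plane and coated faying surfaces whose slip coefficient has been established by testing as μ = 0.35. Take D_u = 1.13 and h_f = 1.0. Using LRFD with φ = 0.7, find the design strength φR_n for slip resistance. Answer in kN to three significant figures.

244 kN

R_n = μ · D_u · h_f · T_b · n_s · n_b = 0.35 × 1.13 × 1.0 × 176 × 1 × 5 = 348 kN.
Design strength φR_n = 0.7 × 348 = 244 kN.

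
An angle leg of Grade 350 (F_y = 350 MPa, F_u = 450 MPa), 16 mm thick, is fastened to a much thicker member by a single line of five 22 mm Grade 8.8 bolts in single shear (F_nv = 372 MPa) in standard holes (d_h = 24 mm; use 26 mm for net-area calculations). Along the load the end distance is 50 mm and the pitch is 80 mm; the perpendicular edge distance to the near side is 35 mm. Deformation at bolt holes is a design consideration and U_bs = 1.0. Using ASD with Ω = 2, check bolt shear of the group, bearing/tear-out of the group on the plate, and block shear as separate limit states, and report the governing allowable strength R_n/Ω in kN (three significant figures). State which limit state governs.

354 kN (bolt shear governs)

Bolt shear: A_b = π·22²/4 = 380.1 mm²; R_n = 372 × 380.1 × 5 × 1 / 1000 = 707 kN → 707 / 2 = 354 kN.
Bearing: edge l_c = 38, r_n = 328.3 kN; interior l_c = 56, r_n = 380.2 kN; R_n = 328.3 + 4·380.2 = 1849 kN → 924 kN.
Block shear: A_gv = 5920, A_nv = 4048, A_nt = 352 mm²; R_n = min(0.6F_uA_nv, 0.6F_yA_gv) + U_bs·F_u·A_nt = 1251 kN → 626 kN.
Bolt shear governs: 354 kN.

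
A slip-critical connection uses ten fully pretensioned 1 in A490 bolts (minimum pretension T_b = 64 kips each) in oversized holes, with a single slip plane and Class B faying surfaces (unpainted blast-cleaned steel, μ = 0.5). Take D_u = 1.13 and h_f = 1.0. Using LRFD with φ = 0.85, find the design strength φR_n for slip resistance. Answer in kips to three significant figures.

R_n = μ · D_u · h_f · T_b · n_s · n_b = 0.5 × 1.13 × 1.0 × 64 × 1 × 10 = 361.6 kips.
Design strength φR_n = 0.85 × 361.6 = 307 kips.

307 kips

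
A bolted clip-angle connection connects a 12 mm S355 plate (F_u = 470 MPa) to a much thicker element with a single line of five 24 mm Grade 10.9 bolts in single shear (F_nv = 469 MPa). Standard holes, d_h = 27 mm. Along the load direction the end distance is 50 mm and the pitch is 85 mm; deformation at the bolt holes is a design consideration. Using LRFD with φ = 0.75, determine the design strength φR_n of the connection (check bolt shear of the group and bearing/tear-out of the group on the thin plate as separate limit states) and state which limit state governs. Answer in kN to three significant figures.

796 kN (bolt shear governs)

Bolt shear: A_b = π·24²/4 = 452.4 mm²; R_n = 469 × 452.4 × 5 × 1 / 1000 = 1061 kN → 0.75 × 1061 = 796 kN.
Bearing (1.2 l_c t F_u ≤ 2.4 d t F_u): upper limit = 2.4·24·12·470 / 1000 = 324.9 kN.
  Edge l_c = 50 − 27/2 = 36.5 → r_n = 247 kN; interior l_c = 85 − 27 = 58 → r_n = 324.9 kN.
  R_n,bearing = 1·247 + 4·324.9 = 1546 kN → 0.75 × 1546 = 1160 kN.
Bolt shear governs: 796 kN.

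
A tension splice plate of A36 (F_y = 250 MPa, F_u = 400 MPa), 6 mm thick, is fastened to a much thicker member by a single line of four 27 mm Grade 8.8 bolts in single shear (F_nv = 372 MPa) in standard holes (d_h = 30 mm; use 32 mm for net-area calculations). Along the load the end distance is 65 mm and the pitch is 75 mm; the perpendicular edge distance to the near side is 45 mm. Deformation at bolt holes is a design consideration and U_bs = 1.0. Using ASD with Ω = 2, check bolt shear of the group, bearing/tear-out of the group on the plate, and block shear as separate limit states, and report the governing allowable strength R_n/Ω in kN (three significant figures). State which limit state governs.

Bolt shear: A_b = π·27²/4 = 572.6 mm²; R_n = 372 × 572.6 × 4 × 1 / 1000 = 852 kN → 852 / 2 = 426 kN.
Bearing: edge l_c = 50, r_n = 144 kN; interior l_c = 45, r_n = 129.6 kN; R_n = 144 + 3·129.6 = 532.8 kN → 266 kN.
Block shear: A_gv = 1740, A_nv = 1068, A_nt = 174 mm²; R_n = min(0.6F_uA_nv, 0.6F_yA_gv) + U_bs·F_u·A_nt = 325.9 kN → 163 kN.
Block shear governs: 163 kN.

163 kN (block shear governs)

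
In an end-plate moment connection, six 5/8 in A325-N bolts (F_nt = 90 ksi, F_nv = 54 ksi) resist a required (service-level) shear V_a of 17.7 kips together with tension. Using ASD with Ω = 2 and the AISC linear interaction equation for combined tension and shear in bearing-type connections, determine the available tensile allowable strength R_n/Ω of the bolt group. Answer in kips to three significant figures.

A_b = π·0.625²/4 = 0.3068 in²; f_rv = 17.7 / (6 × 0.3068) = 9.616 ksi.
F'_nt = 1.3 F_nt − (Ω F_nt / F_nv) f_rv = 1.3·90 − (2·90/54)·9.616 = 84.95 ksi, capped at F_nt → F'_nt = 84.95 ksi.
R_n = F'_nt · A_b · n = 84.95 × 0.3068 × 6 = 156.4 kips.
Allowable strength R_n/Ω = 156.4 / 2 = 78.2 kips.

78.2 kips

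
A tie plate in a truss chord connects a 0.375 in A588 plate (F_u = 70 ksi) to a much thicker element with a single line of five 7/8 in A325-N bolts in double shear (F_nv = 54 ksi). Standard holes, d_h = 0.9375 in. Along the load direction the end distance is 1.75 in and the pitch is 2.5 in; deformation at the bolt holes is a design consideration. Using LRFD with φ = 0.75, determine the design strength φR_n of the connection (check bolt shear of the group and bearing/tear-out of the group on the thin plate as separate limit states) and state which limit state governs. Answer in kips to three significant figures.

Bolt shear: A_b = π·0.875²/4 = 0.6013 in²; R_n = 54 × 0.6013 × 5 × 2 = 324.7 kips → 0.75 × 324.7 = 244 kips.
Bearing (1.2 l_c t F_u ≤ 2.4 d t F_u): upper limit = 2.4·0.875·0.375·70 = 55.13 kips.
  Edge l_c = 1.75 − 0.9375/2 = 1.281 → r_n = 40.36 kips; interior l_c = 2.5 − 0.9375 = 1.562 → r_n = 49.22 kips.
  R_n,bearing = 1·40.36 + 4·49.22 = 237.2 kips → 0.75 × 237.2 = 178 kips.
Bearing governs: 178 kips.

178 kips (bearing governs)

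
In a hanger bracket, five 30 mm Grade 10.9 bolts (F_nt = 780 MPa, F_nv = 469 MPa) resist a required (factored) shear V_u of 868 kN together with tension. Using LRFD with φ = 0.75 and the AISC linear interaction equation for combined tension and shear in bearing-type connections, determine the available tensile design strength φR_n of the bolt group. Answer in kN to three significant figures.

A_b = π·30²/4 = 706.9 mm²; f_rv = 868 × 1000 / (5 × 706.9) = 245.6 MPa.
F'_nt = 1.3 F_nt − (F_nt / φF_nv) f_rv = 1.3·780 − (780/(0.75·469))·245.6 = 469.4 MPa, capped at F_nt → F'_nt = 469.4 MPa.
R_n = F'_nt · A_b · n = 469.4 × 706.9 × 5 / 1000 = 1659 kN.
Design strength φR_n = 0.75 × 1659 = 1240 kN.

1240 kN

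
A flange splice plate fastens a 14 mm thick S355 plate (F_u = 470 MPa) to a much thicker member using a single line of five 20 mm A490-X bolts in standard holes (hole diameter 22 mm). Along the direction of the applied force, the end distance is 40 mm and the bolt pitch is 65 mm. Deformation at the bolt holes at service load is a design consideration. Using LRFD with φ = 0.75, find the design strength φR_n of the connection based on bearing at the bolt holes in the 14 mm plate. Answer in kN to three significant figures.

1120 kN

Per bolt r_n = 1.2 l_c t F_u ≤ 2.4 d t F_u; upper limit = 2.4 × 20 × 14 × 470 / 1000 = 315.8 kN.
Edge bolt: l_c = 40 − 22/2 = 29 mm → 1.2 × 29 × 14 × 470 / 1000 = 229 → r_n = 229 kN.
Interior bolts: l_c = 65 − 22 = 43 mm → 1.2 × 43 × 14 × 470 / 1000 = 339.5 → r_n = 315.8 kN.
R_n = 1 × 229 + 4 × 315.8 = 1492 kN.
Design strength φR_n = 0.75 × 1492 = 1120 kN.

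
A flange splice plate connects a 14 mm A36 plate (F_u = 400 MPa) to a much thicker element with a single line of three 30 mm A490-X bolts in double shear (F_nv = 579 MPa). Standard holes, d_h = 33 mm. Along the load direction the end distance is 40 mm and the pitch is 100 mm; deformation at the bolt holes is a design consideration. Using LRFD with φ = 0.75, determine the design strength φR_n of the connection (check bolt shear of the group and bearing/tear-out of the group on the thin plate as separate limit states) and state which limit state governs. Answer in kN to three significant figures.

723 kN (bearing governs)

Bolt shear: A_b = π·30²/4 = 706.9 mm²; R_n = 579 × 706.9 × 3 × 2 / 1000 = 2456 kN → 0.75 × 2456 = 1840 kN.
Bearing (1.2 l_c t F_u ≤ 2.4 d t F_u): upper limit = 2.4·30·14·400 / 1000 = 403.2 kN.
  Edge l_c = 40 − 33/2 = 23.5 → r_n = 157.9 kN; interior l_c = 100 − 33 = 67 → r_n = 403.2 kN.
  R_n,bearing = 1·157.9 + 2·403.2 = 964.3 kN → 0.75 × 964.3 = 723 kN.
Bearing governs: 723 kN.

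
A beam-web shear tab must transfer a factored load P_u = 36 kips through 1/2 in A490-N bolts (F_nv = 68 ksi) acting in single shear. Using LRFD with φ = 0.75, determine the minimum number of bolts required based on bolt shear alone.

A_b = π·0.5²/4 = 0.1963 in².
Per-bolt design strength φR_n = 0.75 × 68 × 0.1963 × 1 = 10.01 kips.
n ≥ 36 / 10.01 = 3.595 → use 4 bolts.

4 bolts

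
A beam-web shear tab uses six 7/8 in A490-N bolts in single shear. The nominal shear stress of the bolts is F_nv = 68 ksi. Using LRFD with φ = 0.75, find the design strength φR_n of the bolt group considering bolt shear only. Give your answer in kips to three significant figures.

A_b = π × 0.875² / 4 = 0.6013 in².
R_n = F_nv · A_b · n · n_s = 68 × 0.6013 × 6 × 1 = 245.3 kips.
Design strength φR_n = 0.75 × 245.3 = 184 kips.

184 kips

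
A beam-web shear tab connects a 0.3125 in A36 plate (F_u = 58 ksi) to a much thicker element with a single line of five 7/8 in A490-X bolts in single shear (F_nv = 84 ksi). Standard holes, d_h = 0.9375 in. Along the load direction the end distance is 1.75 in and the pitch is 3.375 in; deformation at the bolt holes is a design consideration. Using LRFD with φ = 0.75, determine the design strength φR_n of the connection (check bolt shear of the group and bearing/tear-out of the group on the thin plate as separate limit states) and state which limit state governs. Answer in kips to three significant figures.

135 kips (bearing governs)

Bolt shear: A_b = π·0.875²/4 = 0.6013 in²; R_n = 84 × 0.6013 × 5 × 1 = 252.6 kips → 0.75 × 252.6 = 189 kips.
Bearing (1.2 l_c t F_u ≤ 2.4 d t F_u): upper limit = 2.4·0.875·0.3125·58 = 38.06 kips.
  Edge l_c = 1.75 − 0.9375/2 = 1.281 → r_n = 27.87 kips; interior l_c = 3.375 − 0.9375 = 2.438 → r_n = 38.06 kips.
  R_n,bearing = 1·27.87 + 4·38.06 = 180.1 kips → 0.75 × 180.1 = 135 kips.
Bearing governs: 135 kips.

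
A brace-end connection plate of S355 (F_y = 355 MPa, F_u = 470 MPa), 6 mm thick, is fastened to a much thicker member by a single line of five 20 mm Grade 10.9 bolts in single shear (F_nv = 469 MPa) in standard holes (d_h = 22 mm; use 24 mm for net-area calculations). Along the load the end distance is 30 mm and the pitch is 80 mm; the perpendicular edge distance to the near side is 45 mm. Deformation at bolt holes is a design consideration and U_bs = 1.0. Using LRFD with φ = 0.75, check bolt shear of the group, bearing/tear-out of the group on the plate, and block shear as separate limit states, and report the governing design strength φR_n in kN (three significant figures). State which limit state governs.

377 kN (block shear governs)

Bolt shear: A_b = π·20²/4 = 314.2 mm²; R_n = 469 × 314.2 × 5 × 1 / 1000 = 736.7 kN → 0.75 × 736.7 = 553 kN.
Bearing: edge l_c = 19, r_n = 64.3 kN; interior l_c = 58, r_n = 135.4 kN; R_n = 64.3 + 4·135.4 = 605.7 kN → 454 kN.
Block shear: A_gv = 2100, A_nv = 1452, A_nt = 198 mm²; R_n = min(0.6F_uA_nv, 0.6F_yA_gv) + U_bs·F_u·A_nt = 502.5 kN → 377 kN.
Block shear governs: 377 kN.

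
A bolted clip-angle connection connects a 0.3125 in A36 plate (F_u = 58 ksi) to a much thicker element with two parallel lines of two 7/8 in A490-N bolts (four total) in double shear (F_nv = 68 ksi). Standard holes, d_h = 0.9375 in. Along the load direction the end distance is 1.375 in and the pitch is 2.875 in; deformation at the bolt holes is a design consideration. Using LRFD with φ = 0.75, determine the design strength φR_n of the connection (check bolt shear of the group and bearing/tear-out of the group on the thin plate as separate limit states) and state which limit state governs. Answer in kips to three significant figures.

86.7 kips (bearing governs)

Bolt shear: A_b = π·0.875²/4 = 0.6013 in²; R_n = 68 × 0.6013 × 4 × 2 = 327.1 kips → 0.75 × 327.1 = 245 kips.
Bearing (1.2 l_c t F_u ≤ 2.4 d t F_u): upper limit = 2.4·0.875·0.3125·58 = 38.06 kips.
  Edge l_c = 1.375 − 0.9375/2 = 0.9062 → r_n = 19.71 kips; interior l_c = 2.875 − 0.9375 = 1.938 → r_n = 38.06 kips.
  R_n,bearing = 2·19.71 + 2·38.06 = 115.5 kips → 0.75 × 115.5 = 86.7 kips.
Bearing governs: 86.7 kips.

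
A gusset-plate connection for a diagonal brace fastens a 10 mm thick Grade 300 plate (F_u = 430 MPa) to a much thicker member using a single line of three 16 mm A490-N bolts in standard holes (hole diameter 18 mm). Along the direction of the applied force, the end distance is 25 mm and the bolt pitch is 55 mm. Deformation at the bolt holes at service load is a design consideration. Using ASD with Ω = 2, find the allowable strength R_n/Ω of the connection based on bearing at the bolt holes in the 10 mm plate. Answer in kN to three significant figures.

206 kN

Per bolt r_n = 1.2 l_c t F_u ≤ 2.4 d t F_u; upper limit = 2.4 × 16 × 10 × 430 / 1000 = 165.1 kN.
Edge bolt: l_c = 25 − 18/2 = 16 mm → 1.2 × 16 × 10 × 430 / 1000 = 82.56 → r_n = 82.56 kN.
Interior bolts: l_c = 55 − 18 = 37 mm → 1.2 × 37 × 10 × 430 / 1000 = 190.9 → r_n = 165.1 kN.
R_n = 1 × 82.56 + 2 × 165.1 = 412.8 kN.
Allowable strength R_n/Ω = 412.8 / 2 = 206 kN.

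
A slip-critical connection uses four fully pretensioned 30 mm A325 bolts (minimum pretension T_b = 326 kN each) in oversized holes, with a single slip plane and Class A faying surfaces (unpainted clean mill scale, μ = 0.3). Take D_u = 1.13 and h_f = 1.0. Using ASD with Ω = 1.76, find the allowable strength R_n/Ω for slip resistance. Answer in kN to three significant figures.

251 kN

R_n = μ · D_u · h_f · T_b · n_s · n_b = 0.3 × 1.13 × 1.0 × 326 × 1 × 4 = 442.1 kN.
Allowable strength R_n/Ω = 442.1 / 1.76 = 251 kN.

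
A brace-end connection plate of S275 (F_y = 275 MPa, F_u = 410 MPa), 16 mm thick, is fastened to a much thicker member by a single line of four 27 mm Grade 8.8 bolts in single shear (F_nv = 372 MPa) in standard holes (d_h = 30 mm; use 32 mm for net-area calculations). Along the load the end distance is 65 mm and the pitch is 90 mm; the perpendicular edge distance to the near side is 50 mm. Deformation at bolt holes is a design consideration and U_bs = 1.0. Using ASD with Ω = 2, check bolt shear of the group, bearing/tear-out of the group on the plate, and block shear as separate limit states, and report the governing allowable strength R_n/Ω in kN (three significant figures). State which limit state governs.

426 kN (bolt shear governs)

Bolt shear: A_b = π·27²/4 = 572.6 mm²; R_n = 372 × 572.6 × 4 × 1 / 1000 = 852 kN → 852 / 2 = 426 kN.
Bearing: edge l_c = 50, r_n = 393.6 kN; interior l_c = 60, r_n = 425.1 kN; R_n = 393.6 + 3·425.1 = 1669 kN → 834 kN.
Block shear: A_gv = 5360, A_nv = 3568, A_nt = 544 mm²; R_n = min(0.6F_uA_nv, 0.6F_yA_gv) + U_bs·F_u·A_nt = 1101 kN → 550 kN.
Bolt shear governs: 426 kN.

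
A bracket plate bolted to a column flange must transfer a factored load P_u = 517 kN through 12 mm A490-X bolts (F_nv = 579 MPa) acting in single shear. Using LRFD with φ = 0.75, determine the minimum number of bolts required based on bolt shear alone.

A_b = π·12²/4 = 113.1 mm².
Per-bolt design strength φR_n = 0.75 × 579 × 113.1 × 1 / 1000 = 49.11 kN.
n ≥ 517 / 49.11 = 10.53 → use 11 bolts.

11 bolts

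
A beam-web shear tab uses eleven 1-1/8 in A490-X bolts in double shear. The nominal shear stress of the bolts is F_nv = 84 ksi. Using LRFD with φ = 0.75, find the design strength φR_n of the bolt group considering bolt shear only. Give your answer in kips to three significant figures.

A_b = π × 1.125² / 4 = 0.994 in².
R_n = F_nv · A_b · n · n_s = 84 × 0.994 × 11 × 2 = 1837 kips.
Design strength φR_n = 0.75 × 1837 = 1380 kips.

1380 kips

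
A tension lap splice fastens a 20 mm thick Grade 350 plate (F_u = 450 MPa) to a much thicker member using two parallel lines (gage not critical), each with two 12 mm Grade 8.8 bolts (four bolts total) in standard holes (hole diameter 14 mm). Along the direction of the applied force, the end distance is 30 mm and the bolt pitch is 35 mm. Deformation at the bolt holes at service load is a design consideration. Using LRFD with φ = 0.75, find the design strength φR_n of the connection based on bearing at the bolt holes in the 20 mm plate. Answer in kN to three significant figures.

713 kN

Per bolt r_n = 1.2 l_c t F_u ≤ 2.4 d t F_u; upper limit = 2.4 × 12 × 20 × 450 / 1000 = 259.2 kN.
Edge bolt: l_c = 30 − 14/2 = 23 mm → 1.2 × 23 × 20 × 450 / 1000 = 248.4 → r_n = 248.4 kN.
Interior bolts: l_c = 35 − 14 = 21 mm → 1.2 × 21 × 20 × 450 / 1000 = 226.8 → r_n = 226.8 kN.
R_n = 2 × 248.4 + 2 × 226.8 = 950.4 kN.
Design strength φR_n = 0.75 × 950.4 = 713 kN.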